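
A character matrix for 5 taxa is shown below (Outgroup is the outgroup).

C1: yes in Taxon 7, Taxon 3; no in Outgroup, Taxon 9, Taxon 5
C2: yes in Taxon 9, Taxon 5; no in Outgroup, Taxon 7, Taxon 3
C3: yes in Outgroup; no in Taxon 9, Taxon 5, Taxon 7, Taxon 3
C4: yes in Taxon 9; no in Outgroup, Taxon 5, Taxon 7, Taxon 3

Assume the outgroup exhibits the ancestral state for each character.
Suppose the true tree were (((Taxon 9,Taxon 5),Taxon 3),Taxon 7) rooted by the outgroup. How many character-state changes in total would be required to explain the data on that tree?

5

Map each character onto (((Taxon 9,Taxon 5),Taxon 3),Taxon 7) (rooted by Outgroup) and count the minimum state changes it requires (Fitch parsimony):
C1: 2; C2: 1; C3: 1; C4: 1.
Total tree length = 5.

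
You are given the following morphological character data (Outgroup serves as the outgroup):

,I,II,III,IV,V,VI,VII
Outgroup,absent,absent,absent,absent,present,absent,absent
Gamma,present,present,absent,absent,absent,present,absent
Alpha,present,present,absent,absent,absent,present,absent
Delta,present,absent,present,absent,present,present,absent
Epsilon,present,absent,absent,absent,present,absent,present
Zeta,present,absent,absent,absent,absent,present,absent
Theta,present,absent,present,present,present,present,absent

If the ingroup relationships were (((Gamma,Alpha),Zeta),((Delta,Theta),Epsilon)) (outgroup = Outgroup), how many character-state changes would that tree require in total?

8

Map each character onto (((Gamma,Alpha),Zeta),((Delta,Theta),Epsilon)) (rooted by Outgroup) and count the minimum state changes it requires (Fitch parsimony):
I: 1; II: 1; III: 1; IV: 1; V: 1; VI: 2; VII: 1.
Total tree length = 8.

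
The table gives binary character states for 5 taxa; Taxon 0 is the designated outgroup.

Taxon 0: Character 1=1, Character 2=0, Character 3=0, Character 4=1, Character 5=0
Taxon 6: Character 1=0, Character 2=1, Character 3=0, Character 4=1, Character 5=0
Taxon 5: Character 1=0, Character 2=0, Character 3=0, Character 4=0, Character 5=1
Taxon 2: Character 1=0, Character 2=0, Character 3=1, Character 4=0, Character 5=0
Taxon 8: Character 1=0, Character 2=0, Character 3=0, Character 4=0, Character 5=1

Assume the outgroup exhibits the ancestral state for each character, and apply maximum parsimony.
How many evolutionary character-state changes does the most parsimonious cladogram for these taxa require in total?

5

Character polarity is set by the outgroup: the derived state is whichever differs from the outgroup's state, so for Character 1, Character 4 the derived state is '0', and for the remaining characters it is '1'.
All ingroup taxa share the derived state '0' for Character 1; it defines the ingroup but does not resolve relationships within it.
Character 2 (derived state '1') is unique to Taxon 6 (autapomorphy; uninformative for grouping).
Character 3: derived state '1' in Taxon 2 only — an autapomorphy, so it tells us nothing about relationships among taxa.
Character 4: derived state '0' in Taxon 2, Taxon 5, and Taxon 8 only — synapomorphy for {Taxon 2, Taxon 5, Taxon 8}.
Only Taxon 5 and Taxon 8 show the derived state '1' for Character 5, supporting them as a clade.
Most parsimonious ingroup topology: (Taxon 6,((Taxon 5,Taxon 8),Taxon 2)).
Changes per character on this tree: Character 1: 1; Character 2: 1; Character 3: 1; Character 4: 1; Character 5: 1.
Total = 5.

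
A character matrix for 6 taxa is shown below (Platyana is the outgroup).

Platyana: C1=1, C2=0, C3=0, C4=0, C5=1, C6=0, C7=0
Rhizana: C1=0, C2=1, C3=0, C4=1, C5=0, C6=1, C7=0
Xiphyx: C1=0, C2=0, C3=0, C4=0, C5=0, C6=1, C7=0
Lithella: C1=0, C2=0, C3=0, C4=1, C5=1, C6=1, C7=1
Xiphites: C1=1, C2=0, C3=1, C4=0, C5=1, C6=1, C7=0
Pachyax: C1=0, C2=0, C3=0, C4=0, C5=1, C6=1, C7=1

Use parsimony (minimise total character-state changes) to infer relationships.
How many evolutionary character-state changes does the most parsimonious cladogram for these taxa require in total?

8

Character polarity is set by the outgroup: the derived state is whichever differs from the outgroup's state, so for C1, C5 the derived state is '0', and for the remaining characters it is '1'.
C1 (derived state '0') is shared by Lithella, Pachyax, Rhizana, and Xiphyx — a synapomorphy uniting that clade.
C2 (derived state '1') is unique to Rhizana (autapomorphy; uninformative for grouping).
C3 (derived state '1') is unique to Xiphites (autapomorphy; uninformative for grouping).
C4 groups Lithella and Rhizana, which is incompatible with the clades supported by the remaining characters; treating it as convergent (homoplasy) costs fewer steps than any alternative tree.
C5: derived state '0' in Rhizana and Xiphyx only — synapomorphy for {Rhizana, Xiphyx}.
C6 (derived state '1') is shared by all ingroup taxa — unites the whole ingroup.
C7 (derived state '1') is shared by Lithella and Pachyax — a synapomorphy uniting that clade.
Most parsimonious ingroup topology: (((Rhizana,Xiphyx),(Lithella,Pachyax)),Xiphites).
Changes per character on this tree: C1: 1; C2: 1; C3: 1; C4: 2; C5: 1; C6: 1; C7: 1.
Total = 8.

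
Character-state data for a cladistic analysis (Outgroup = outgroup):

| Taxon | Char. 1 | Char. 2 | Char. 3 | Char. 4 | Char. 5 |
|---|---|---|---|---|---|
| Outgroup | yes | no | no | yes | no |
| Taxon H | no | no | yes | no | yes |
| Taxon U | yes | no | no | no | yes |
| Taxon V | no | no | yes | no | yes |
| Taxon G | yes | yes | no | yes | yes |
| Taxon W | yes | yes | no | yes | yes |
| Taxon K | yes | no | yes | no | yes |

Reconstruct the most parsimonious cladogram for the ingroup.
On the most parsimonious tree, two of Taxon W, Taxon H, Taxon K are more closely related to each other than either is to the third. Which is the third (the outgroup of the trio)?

Taxon W

Character polarity is set by the outgroup: the derived state is whichever differs from the outgroup's state, so for Char. 1, Char. 4 the derived state is 'no', and for the remaining characters it is 'yes'.
Only Taxon H and Taxon V show the derived state 'no' for Char. 1, supporting them as a clade.
Char. 2 (derived state 'yes') is shared by Taxon G and Taxon W — a synapomorphy uniting that clade.
Char. 3 (derived state 'yes') is shared by Taxon H, Taxon K, and Taxon V — a synapomorphy uniting that clade.
Char. 4 (derived state 'no') is shared by Taxon H, Taxon K, Taxon U, and Taxon V — a synapomorphy uniting that clade.
All ingroup taxa share the derived state 'yes' for Char. 5; it defines the ingroup but does not resolve relationships within it.
Most parsimonious ingroup topology: ((((Taxon H,Taxon V),Taxon K),Taxon U),(Taxon G,Taxon W)).
Taxon K and Taxon H share a more recent common ancestor with each other than either does with Taxon W, so Taxon W is the least closely related of the three.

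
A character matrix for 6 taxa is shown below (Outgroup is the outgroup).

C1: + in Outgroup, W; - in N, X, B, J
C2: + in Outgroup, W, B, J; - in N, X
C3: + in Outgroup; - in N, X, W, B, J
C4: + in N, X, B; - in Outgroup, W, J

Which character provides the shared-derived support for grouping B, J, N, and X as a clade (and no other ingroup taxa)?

Character polarity is set by the outgroup: the derived state is whichever differs from the outgroup's state, so for C1, C2, C3 the derived state is '-', and for the remaining characters it is '+'.
Only B, J, N, and X show the derived state '-' for C1, supporting them as a clade.
C2: derived state '-' in N and X only — synapomorphy for {N, X}.
C3 (derived state '-') is shared by all ingroup taxa — unites the whole ingroup.
Only B, N, and X show the derived state '+' for C4, supporting them as a clade.
Most parsimonious ingroup topology: ((((N,X),B),J),W).
The clade {B, J, N, X} is supported by C1: its derived state '-' occurs in exactly those taxa and in no other taxon (including the outgroup).

C1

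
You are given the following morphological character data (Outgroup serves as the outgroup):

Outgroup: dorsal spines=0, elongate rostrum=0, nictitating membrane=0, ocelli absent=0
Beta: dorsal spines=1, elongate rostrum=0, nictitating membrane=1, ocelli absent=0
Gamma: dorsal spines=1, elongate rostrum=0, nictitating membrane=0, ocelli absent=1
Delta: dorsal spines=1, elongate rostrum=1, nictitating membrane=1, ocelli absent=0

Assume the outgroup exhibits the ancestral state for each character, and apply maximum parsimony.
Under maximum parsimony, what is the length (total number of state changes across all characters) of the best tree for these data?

4

The outgroup has state '0' for every character, so '1' is the derived state throughout.
All ingroup taxa share the derived state '1' for dorsal spines; it defines the ingroup but does not resolve relationships within it.
elongate rostrum (derived state '1') is unique to Delta (autapomorphy; uninformative for grouping).
Only Beta and Delta show the derived state '1' for nictitating membrane, supporting them as a clade.
ocelli absent: derived state '1' in Gamma only — an autapomorphy, so it tells us nothing about relationships among taxa.
Most parsimonious ingroup topology: ((Beta,Delta),Gamma).
Changes per character on this tree: dorsal spines: 1; elongate rostrum: 1; nictitating membrane: 1; ocelli absent: 1.
Total = 4.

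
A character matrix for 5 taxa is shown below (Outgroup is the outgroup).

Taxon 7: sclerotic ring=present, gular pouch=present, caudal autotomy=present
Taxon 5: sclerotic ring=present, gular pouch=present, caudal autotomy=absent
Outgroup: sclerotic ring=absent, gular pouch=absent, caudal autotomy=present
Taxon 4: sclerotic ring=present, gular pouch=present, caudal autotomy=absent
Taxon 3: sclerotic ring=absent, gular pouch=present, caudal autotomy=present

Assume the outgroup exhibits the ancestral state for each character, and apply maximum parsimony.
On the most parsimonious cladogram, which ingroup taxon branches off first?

Character polarity is set by the outgroup: the derived state is whichever differs from the outgroup's state, so for caudal autotomy the derived state is 'absent', and for the remaining characters it is 'present'.
sclerotic ring: derived state 'present' in Taxon 4, Taxon 5, and Taxon 7 only — synapomorphy for {Taxon 4, Taxon 5, Taxon 7}.
gular pouch (derived state 'present') is shared by all ingroup taxa — unites the whole ingroup.
caudal autotomy: derived state 'absent' in Taxon 4 and Taxon 5 only — synapomorphy for {Taxon 4, Taxon 5}.
Most parsimonious ingroup topology: (((Taxon 4,Taxon 5),Taxon 7),Taxon 3).
Taxon 3 is sister to the clade containing all other ingroup taxa, so it is the earliest-diverging (most basal) ingroup lineage.

Taxon 3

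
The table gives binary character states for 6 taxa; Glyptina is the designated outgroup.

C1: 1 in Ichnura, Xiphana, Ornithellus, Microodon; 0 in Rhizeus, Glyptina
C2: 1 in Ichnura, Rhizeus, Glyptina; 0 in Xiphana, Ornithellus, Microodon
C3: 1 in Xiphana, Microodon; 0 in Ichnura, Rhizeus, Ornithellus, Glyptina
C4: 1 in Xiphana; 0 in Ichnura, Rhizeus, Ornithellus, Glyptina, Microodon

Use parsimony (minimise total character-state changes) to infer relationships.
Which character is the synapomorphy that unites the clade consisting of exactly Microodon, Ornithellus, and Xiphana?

C2

Character polarity is set by the outgroup: the derived state is whichever differs from the outgroup's state, so for C2 the derived state is '0', and for the remaining characters it is '1'.
C1: derived state '1' in Ichnura, Microodon, Ornithellus, and Xiphana only — synapomorphy for {Ichnura, Microodon, Ornithellus, Xiphana}.
C2: derived state '0' in Microodon, Ornithellus, and Xiphana only — synapomorphy for {Microodon, Ornithellus, Xiphana}.
C3 (derived state '1') is shared by Microodon and Xiphana — a synapomorphy uniting that clade.
C4 (derived state '1') is unique to Xiphana (autapomorphy; uninformative for grouping).
Most parsimonious ingroup topology: ((((Xiphana,Microodon),Ornithellus),Ichnura),Rhizeus).
The clade {Microodon, Ornithellus, Xiphana} is supported by C2: its derived state '0' occurs in exactly those taxa and in no other taxon (including the outgroup).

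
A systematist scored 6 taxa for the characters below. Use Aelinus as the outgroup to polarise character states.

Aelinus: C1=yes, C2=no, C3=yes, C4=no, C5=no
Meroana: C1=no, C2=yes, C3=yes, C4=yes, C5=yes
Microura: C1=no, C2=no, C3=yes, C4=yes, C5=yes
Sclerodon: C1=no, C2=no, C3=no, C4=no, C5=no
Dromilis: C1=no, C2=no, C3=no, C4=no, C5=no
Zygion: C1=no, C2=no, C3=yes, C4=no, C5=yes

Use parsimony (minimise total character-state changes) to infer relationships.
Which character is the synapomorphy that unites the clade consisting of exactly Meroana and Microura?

Character polarity is set by the outgroup: the derived state is whichever differs from the outgroup's state, so for C1, C3 the derived state is 'no', and for the remaining characters it is 'yes'.
All ingroup taxa share the derived state 'no' for C1; it defines the ingroup but does not resolve relationships within it.
C2: derived state 'yes' in Meroana only — an autapomorphy, so it tells us nothing about relationships among taxa.
Only Dromilis and Sclerodon show the derived state 'no' for C3, supporting them as a clade.
Only Meroana and Microura show the derived state 'yes' for C4, supporting them as a clade.
C5: derived state 'yes' in Meroana, Microura, and Zygion only — synapomorphy for {Meroana, Microura, Zygion}.
Most parsimonious ingroup topology: (((Meroana,Microura),Zygion),(Sclerodon,Dromilis)).
The clade {Meroana, Microura} is supported by C4: its derived state 'yes' occurs in exactly those taxa and in no other taxon (including the outgroup).

C4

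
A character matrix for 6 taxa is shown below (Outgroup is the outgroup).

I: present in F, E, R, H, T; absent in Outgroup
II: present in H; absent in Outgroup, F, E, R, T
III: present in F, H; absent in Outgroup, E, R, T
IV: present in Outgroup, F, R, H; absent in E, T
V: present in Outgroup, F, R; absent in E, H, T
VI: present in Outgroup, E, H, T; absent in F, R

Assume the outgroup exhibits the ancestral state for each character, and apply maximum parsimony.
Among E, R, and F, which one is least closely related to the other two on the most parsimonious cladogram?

Character polarity is set by the outgroup: the derived state is whichever differs from the outgroup's state, so for IV, V, VI the derived state is 'absent', and for the remaining characters it is 'present'.
All ingroup taxa share the derived state 'present' for I; it defines the ingroup but does not resolve relationships within it.
II (derived state 'present') is unique to H (autapomorphy; uninformative for grouping).
III (state 'present') occurs in F and H but conflicts with the nesting implied by the other characters — most parsimoniously interpreted as homoplasy.
Only E and T show the derived state 'absent' for IV, supporting them as a clade.
V (derived state 'absent') is shared by E, H, and T — a synapomorphy uniting that clade.
VI (derived state 'absent') is shared by F and R — a synapomorphy uniting that clade.
Most parsimonious ingroup topology: ((H,(E,T)),(F,R)).
R and F share a more recent common ancestor with each other than either does with E, so E is the least closely related of the three.

E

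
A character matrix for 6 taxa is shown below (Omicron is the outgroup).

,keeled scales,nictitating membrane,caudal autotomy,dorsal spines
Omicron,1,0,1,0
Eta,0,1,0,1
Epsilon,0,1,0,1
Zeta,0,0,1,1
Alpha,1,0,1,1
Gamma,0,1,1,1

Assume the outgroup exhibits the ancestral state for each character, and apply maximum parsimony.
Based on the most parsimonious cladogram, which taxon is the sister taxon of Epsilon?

Eta

Character polarity is set by the outgroup: the derived state is whichever differs from the outgroup's state, so for keeled scales, caudal autotomy the derived state is '0', and for the remaining characters it is '1'.
keeled scales: derived state '0' in Epsilon, Eta, Gamma, and Zeta only — synapomorphy for {Epsilon, Eta, Gamma, Zeta}.
nictitating membrane (derived state '1') is shared by Epsilon, Eta, and Gamma — a synapomorphy uniting that clade.
caudal autotomy: derived state '0' in Epsilon and Eta only — synapomorphy for {Epsilon, Eta}.
dorsal spines (derived state '1') is shared by all ingroup taxa — unites the whole ingroup.
Most parsimonious ingroup topology: ((((Eta,Epsilon),Gamma),Zeta),Alpha).
Epsilon and Eta form a cherry on this tree, so they are sister taxa.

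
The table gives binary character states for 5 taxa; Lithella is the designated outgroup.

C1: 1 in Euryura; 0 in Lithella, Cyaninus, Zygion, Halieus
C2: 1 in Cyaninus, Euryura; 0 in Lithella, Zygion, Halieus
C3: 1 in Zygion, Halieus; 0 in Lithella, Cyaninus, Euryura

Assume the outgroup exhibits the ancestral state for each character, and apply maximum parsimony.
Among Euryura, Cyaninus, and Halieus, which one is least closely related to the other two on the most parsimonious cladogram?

The outgroup has state '0' for every character, so '1' is the derived state throughout.
C1 (derived state '1') is unique to Euryura (autapomorphy; uninformative for grouping).
C2 (derived state '1') is shared by Cyaninus and Euryura — a synapomorphy uniting that clade.
C3: derived state '1' in Halieus and Zygion only — synapomorphy for {Halieus, Zygion}.
Most parsimonious ingroup topology: ((Cyaninus,Euryura),(Zygion,Halieus)).
Euryura and Cyaninus share a more recent common ancestor with each other than either does with Halieus, so Halieus is the least closely related of the three.

Halieus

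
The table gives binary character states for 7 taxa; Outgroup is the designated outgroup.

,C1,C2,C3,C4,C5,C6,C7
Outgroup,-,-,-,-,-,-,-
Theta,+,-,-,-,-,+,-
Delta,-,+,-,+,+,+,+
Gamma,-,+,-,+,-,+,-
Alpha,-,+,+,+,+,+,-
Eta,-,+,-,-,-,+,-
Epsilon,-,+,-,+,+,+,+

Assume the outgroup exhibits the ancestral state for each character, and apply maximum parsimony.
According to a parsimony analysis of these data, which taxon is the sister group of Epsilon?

Delta

The outgroup has state '-' for every character, so '+' is the derived state throughout.
C1: derived state '+' in Theta only — an autapomorphy, so it tells us nothing about relationships among taxa.
Only Alpha, Delta, Epsilon, Eta, and Gamma show the derived state '+' for C2, supporting them as a clade.
C3: derived state '+' in Alpha only — an autapomorphy, so it tells us nothing about relationships among taxa.
C4: derived state '+' in Alpha, Delta, Epsilon, and Gamma only — synapomorphy for {Alpha, Delta, Epsilon, Gamma}.
Only Alpha, Delta, and Epsilon show the derived state '+' for C5, supporting them as a clade.
C6 (derived state '+') is shared by all ingroup taxa — unites the whole ingroup.
Only Delta and Epsilon show the derived state '+' for C7, supporting them as a clade.
Most parsimonious ingroup topology: (Theta,((((Delta,Epsilon),Alpha),Gamma),Eta)).
Epsilon and Delta form a cherry on this tree, so they are sister taxa.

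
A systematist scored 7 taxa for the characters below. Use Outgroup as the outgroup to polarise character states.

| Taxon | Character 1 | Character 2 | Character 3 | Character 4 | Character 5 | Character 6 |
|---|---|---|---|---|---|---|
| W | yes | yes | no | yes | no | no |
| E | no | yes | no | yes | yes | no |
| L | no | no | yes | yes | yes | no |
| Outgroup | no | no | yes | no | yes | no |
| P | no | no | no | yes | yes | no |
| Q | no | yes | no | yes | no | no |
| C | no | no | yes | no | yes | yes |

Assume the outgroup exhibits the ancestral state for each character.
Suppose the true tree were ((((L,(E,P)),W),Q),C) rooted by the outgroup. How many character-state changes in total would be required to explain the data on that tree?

10

Map each character onto ((((L,(E,P)),W),Q),C) (rooted by Outgroup) and count the minimum state changes it requires (Fitch parsimony):
Character 1: 1; Character 2: 3; Character 3: 2; Character 4: 1; Character 5: 2; Character 6: 1.
Total tree length = 10.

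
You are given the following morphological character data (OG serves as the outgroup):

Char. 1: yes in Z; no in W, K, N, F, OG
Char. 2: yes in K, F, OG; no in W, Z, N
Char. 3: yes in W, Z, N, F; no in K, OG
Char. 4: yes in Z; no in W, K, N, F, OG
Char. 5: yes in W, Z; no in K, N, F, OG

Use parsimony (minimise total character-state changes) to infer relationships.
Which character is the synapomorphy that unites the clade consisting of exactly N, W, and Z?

Character polarity is set by the outgroup: the derived state is whichever differs from the outgroup's state, so for Char. 2 the derived state is 'no', and for the remaining characters it is 'yes'.
Char. 1 (derived state 'yes') is unique to Z (autapomorphy; uninformative for grouping).
Char. 2: derived state 'no' in N, W, and Z only — synapomorphy for {N, W, Z}.
Only F, N, W, and Z show the derived state 'yes' for Char. 3, supporting them as a clade.
Char. 4: derived state 'yes' in Z only — an autapomorphy, so it tells us nothing about relationships among taxa.
Char. 5: derived state 'yes' in W and Z only — synapomorphy for {W, Z}.
Most parsimonious ingroup topology: ((F,((Z,W),N)),K).
The clade {N, W, Z} is supported by Char. 2: its derived state 'no' occurs in exactly those taxa and in no other taxon (including the outgroup).

Char. 2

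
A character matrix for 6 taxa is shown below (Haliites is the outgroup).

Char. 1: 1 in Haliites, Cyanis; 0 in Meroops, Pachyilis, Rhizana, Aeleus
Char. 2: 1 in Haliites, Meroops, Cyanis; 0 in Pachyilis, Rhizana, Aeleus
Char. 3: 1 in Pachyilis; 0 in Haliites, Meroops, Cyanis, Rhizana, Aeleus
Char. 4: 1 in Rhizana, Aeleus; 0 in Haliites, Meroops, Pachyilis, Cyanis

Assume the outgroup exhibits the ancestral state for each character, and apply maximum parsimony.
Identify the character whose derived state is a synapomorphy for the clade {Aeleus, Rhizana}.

Character polarity is set by the outgroup: the derived state is whichever differs from the outgroup's state, so for Char. 1, Char. 2 the derived state is '0', and for the remaining characters it is '1'.
Char. 1 (derived state '0') is shared by Aeleus, Meroops, Pachyilis, and Rhizana — a synapomorphy uniting that clade.
Char. 2 (derived state '0') is shared by Aeleus, Pachyilis, and Rhizana — a synapomorphy uniting that clade.
Char. 3 (derived state '1') is unique to Pachyilis (autapomorphy; uninformative for grouping).
Char. 4 (derived state '1') is shared by Aeleus and Rhizana — a synapomorphy uniting that clade.
Most parsimonious ingroup topology: ((Meroops,(Pachyilis,(Rhizana,Aeleus))),Cyanis).
The clade {Aeleus, Rhizana} is supported by Char. 4: its derived state '1' occurs in exactly those taxa and in no other taxon (including the outgroup).

Char. 4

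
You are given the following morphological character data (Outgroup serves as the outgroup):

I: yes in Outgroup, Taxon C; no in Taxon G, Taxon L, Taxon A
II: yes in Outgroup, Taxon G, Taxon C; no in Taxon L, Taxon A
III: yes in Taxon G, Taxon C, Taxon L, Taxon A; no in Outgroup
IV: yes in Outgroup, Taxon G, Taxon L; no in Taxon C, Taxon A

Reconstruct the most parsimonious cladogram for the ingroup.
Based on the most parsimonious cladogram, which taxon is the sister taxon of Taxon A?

Character polarity is set by the outgroup: the derived state is whichever differs from the outgroup's state, so for I, II, IV the derived state is 'no', and for the remaining characters it is 'yes'.
Only Taxon A, Taxon G, and Taxon L show the derived state 'no' for I, supporting them as a clade.
Only Taxon A and Taxon L show the derived state 'no' for II, supporting them as a clade.
III (derived state 'yes') is shared by all ingroup taxa — unites the whole ingroup.
IV groups Taxon A and Taxon C, which is incompatible with the clades supported by the remaining characters; treating it as convergent (homoplasy) costs fewer steps than any alternative tree.
Most parsimonious ingroup topology: ((Taxon G,(Taxon L,Taxon A)),Taxon C).
Taxon A and Taxon L form a cherry on this tree, so they are sister taxa.

Taxon L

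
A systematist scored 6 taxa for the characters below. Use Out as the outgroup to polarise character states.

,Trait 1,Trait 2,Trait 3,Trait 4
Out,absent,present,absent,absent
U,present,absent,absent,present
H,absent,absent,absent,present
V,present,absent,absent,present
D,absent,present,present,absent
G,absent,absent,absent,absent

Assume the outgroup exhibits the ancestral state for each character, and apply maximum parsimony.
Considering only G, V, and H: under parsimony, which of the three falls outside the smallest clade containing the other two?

G

Character polarity is set by the outgroup: the derived state is whichever differs from the outgroup's state, so for Trait 2 the derived state is 'absent', and for the remaining characters it is 'present'.
Only U and V show the derived state 'present' for Trait 1, supporting them as a clade.
Trait 2 (derived state 'absent') is shared by G, H, U, and V — a synapomorphy uniting that clade.
Trait 3: derived state 'present' in D only — an autapomorphy, so it tells us nothing about relationships among taxa.
Trait 4 (derived state 'present') is shared by H, U, and V — a synapomorphy uniting that clade.
Most parsimonious ingroup topology: ((((U,V),H),G),D).
V and H share a more recent common ancestor with each other than either does with G, so G is the least closely related of the three.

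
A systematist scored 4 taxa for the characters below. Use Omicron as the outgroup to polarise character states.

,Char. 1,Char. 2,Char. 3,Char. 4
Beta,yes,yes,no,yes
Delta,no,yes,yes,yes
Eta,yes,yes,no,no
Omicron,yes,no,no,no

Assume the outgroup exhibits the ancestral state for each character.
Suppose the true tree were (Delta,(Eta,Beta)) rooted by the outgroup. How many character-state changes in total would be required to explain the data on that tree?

Map each character onto (Delta,(Eta,Beta)) (rooted by Omicron) and count the minimum state changes it requires (Fitch parsimony):
Char. 1: 1; Char. 2: 1; Char. 3: 1; Char. 4: 2.
Total tree length = 5.

5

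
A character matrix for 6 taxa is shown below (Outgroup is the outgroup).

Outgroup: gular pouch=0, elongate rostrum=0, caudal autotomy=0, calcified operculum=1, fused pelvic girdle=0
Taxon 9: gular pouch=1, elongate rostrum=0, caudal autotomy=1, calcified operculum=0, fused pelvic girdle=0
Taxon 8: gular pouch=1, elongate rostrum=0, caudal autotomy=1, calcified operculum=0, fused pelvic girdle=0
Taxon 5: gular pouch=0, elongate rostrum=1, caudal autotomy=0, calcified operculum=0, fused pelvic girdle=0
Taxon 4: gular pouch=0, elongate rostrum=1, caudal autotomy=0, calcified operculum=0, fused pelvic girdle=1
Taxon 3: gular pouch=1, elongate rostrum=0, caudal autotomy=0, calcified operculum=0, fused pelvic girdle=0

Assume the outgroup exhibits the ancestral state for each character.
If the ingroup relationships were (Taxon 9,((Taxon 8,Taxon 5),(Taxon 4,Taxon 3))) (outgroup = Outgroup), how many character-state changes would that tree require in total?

9

Map each character onto (Taxon 9,((Taxon 8,Taxon 5),(Taxon 4,Taxon 3))) (rooted by Outgroup) and count the minimum state changes it requires (Fitch parsimony):
gular pouch: 3; elongate rostrum: 2; caudal autotomy: 2; calcified operculum: 1; fused pelvic girdle: 1.
Total tree length = 9.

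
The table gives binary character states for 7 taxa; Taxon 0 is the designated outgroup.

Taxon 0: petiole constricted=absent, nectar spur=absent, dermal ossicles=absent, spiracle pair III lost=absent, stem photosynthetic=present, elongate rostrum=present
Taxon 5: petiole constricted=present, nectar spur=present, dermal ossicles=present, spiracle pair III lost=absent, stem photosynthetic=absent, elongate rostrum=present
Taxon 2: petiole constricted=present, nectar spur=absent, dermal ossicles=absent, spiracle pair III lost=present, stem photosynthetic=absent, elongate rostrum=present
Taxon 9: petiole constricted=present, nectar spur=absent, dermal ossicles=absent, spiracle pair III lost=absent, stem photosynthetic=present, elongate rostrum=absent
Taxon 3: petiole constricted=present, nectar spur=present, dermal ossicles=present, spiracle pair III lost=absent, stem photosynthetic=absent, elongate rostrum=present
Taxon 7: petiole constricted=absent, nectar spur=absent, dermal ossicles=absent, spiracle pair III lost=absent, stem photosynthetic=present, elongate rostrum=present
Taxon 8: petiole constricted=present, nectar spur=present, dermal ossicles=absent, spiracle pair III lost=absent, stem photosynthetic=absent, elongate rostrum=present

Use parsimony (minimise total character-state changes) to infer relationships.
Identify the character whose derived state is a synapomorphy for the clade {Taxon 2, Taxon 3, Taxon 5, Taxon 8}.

Character polarity is set by the outgroup: the derived state is whichever differs from the outgroup's state, so for stem photosynthetic, elongate rostrum the derived state is 'absent', and for the remaining characters it is 'present'.
Only Taxon 2, Taxon 3, Taxon 5, Taxon 8, and Taxon 9 show the derived state 'present' for petiole constricted, supporting them as a clade.
nectar spur (derived state 'present') is shared by Taxon 3, Taxon 5, and Taxon 8 — a synapomorphy uniting that clade.
dermal ossicles (derived state 'present') is shared by Taxon 3 and Taxon 5 — a synapomorphy uniting that clade.
spiracle pair III lost (derived state 'present') is unique to Taxon 2 (autapomorphy; uninformative for grouping).
Only Taxon 2, Taxon 3, Taxon 5, and Taxon 8 show the derived state 'absent' for stem photosynthetic, supporting them as a clade.
elongate rostrum: derived state 'absent' in Taxon 9 only — an autapomorphy, so it tells us nothing about relationships among taxa.
Most parsimonious ingroup topology: (((((Taxon 5,Taxon 3),Taxon 8),Taxon 2),Taxon 9),Taxon 7).
The clade {Taxon 2, Taxon 3, Taxon 5, Taxon 8} is supported by stem photosynthetic: its derived state 'absent' occurs in exactly those taxa and in no other taxon (including the outgroup).

stem photosynthetic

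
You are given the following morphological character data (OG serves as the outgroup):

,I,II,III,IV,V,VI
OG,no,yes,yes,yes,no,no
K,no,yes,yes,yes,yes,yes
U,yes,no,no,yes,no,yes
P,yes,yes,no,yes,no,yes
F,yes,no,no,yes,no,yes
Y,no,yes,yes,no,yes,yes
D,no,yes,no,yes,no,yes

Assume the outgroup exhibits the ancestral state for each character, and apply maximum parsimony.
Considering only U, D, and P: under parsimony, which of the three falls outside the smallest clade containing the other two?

D

Character polarity is set by the outgroup: the derived state is whichever differs from the outgroup's state, so for II, III, IV the derived state is 'no', and for the remaining characters it is 'yes'.
I (derived state 'yes') is shared by F, P, and U — a synapomorphy uniting that clade.
Only F and U show the derived state 'no' for II, supporting them as a clade.
Only D, F, P, and U show the derived state 'no' for III, supporting them as a clade.
IV: derived state 'no' in Y only — an autapomorphy, so it tells us nothing about relationships among taxa.
Only K and Y show the derived state 'yes' for V, supporting them as a clade.
All ingroup taxa share the derived state 'yes' for VI; it defines the ingroup but does not resolve relationships within it.
Most parsimonious ingroup topology: ((K,Y),(((U,F),P),D)).
U and P share a more recent common ancestor with each other than either does with D, so D is the least closely related of the three.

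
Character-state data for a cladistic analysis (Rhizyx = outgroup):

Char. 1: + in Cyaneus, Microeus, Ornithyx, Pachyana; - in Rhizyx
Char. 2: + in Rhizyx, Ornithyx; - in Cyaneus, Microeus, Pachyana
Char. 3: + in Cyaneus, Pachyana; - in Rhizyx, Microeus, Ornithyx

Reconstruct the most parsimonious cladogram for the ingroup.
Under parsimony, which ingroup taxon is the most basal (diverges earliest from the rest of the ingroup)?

Ornithyx

Character polarity is set by the outgroup: the derived state is whichever differs from the outgroup's state, so for Char. 2 the derived state is '-', and for the remaining characters it is '+'.
Char. 1 (derived state '+') is shared by all ingroup taxa — unites the whole ingroup.
Only Cyaneus, Microeus, and Pachyana show the derived state '-' for Char. 2, supporting them as a clade.
Char. 3 (derived state '+') is shared by Cyaneus and Pachyana — a synapomorphy uniting that clade.
Most parsimonious ingroup topology: (((Cyaneus,Pachyana),Microeus),Ornithyx).
Ornithyx is sister to the clade containing all other ingroup taxa, so it is the earliest-diverging (most basal) ingroup lineage.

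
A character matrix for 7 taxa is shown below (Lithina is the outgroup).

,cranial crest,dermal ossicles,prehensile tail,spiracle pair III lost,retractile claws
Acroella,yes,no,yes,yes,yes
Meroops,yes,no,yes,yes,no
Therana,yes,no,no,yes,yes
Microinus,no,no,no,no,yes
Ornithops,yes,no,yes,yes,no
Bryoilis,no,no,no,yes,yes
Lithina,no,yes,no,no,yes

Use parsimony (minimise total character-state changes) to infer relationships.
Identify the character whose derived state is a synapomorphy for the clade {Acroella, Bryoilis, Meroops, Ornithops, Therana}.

spiracle pair III lost

Character polarity is set by the outgroup: the derived state is whichever differs from the outgroup's state, so for dermal ossicles, retractile claws the derived state is 'no', and for the remaining characters it is 'yes'.
Only Acroella, Meroops, Ornithops, and Therana show the derived state 'yes' for cranial crest, supporting them as a clade.
dermal ossicles (derived state 'no') is shared by all ingroup taxa — unites the whole ingroup.
prehensile tail: derived state 'yes' in Acroella, Meroops, and Ornithops only — synapomorphy for {Acroella, Meroops, Ornithops}.
Only Acroella, Bryoilis, Meroops, Ornithops, and Therana show the derived state 'yes' for spiracle pair III lost, supporting them as a clade.
retractile claws: derived state 'no' in Meroops and Ornithops only — synapomorphy for {Meroops, Ornithops}.
Most parsimonious ingroup topology: (((((Meroops,Ornithops),Acroella),Therana),Bryoilis),Microinus).
The clade {Acroella, Bryoilis, Meroops, Ornithops, Therana} is supported by spiracle pair III lost: its derived state 'yes' occurs in exactly those taxa and in no other taxon (including the outgroup).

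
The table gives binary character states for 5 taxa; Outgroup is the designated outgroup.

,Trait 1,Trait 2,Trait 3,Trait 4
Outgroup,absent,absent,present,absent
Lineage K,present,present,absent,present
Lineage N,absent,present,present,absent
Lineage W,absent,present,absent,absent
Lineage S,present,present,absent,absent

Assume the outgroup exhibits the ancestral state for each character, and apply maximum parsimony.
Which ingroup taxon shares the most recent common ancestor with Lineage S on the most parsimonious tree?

Lineage K

Character polarity is set by the outgroup: the derived state is whichever differs from the outgroup's state, so for Trait 3 the derived state is 'absent', and for the remaining characters it is 'present'.
Trait 1: derived state 'present' in Lineage K and Lineage S only — synapomorphy for {Lineage K, Lineage S}.
Trait 2 (derived state 'present') is shared by all ingroup taxa — unites the whole ingroup.
Only Lineage K, Lineage S, and Lineage W show the derived state 'absent' for Trait 3, supporting them as a clade.
Trait 4 (derived state 'present') is unique to Lineage K (autapomorphy; uninformative for grouping).
Most parsimonious ingroup topology: (((Lineage K,Lineage S),Lineage W),Lineage N).
Lineage S and Lineage K form a cherry on this tree, so they are sister taxa.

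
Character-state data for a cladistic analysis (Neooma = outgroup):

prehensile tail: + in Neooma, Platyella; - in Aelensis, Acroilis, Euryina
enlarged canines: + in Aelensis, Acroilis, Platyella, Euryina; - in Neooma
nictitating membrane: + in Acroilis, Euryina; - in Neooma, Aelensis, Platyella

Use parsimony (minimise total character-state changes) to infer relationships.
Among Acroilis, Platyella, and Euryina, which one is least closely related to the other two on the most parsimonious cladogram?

Character polarity is set by the outgroup: the derived state is whichever differs from the outgroup's state, so for prehensile tail the derived state is '-', and for the remaining characters it is '+'.
prehensile tail: derived state '-' in Acroilis, Aelensis, and Euryina only — synapomorphy for {Acroilis, Aelensis, Euryina}.
All ingroup taxa share the derived state '+' for enlarged canines; it defines the ingroup but does not resolve relationships within it.
nictitating membrane: derived state '+' in Acroilis and Euryina only — synapomorphy for {Acroilis, Euryina}.
Most parsimonious ingroup topology: ((Aelensis,(Acroilis,Euryina)),Platyella).
Acroilis and Euryina share a more recent common ancestor with each other than either does with Platyella, so Platyella is the least closely related of the three.

Platyella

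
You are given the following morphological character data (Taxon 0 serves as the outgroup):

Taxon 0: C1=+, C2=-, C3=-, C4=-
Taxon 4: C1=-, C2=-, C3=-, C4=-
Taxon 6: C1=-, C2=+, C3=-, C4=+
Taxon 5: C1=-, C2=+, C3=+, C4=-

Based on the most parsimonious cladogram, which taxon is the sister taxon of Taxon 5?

Taxon 6

Character polarity is set by the outgroup: the derived state is whichever differs from the outgroup's state, so for C1 the derived state is '-', and for the remaining characters it is '+'.
All ingroup taxa share the derived state '-' for C1; it defines the ingroup but does not resolve relationships within it.
Only Taxon 5 and Taxon 6 show the derived state '+' for C2, supporting them as a clade.
C3: derived state '+' in Taxon 5 only — an autapomorphy, so it tells us nothing about relationships among taxa.
C4: derived state '+' in Taxon 6 only — an autapomorphy, so it tells us nothing about relationships among taxa.
Most parsimonious ingroup topology: (Taxon 4,(Taxon 6,Taxon 5)).
Taxon 5 and Taxon 6 form a cherry on this tree, so they are sister taxa.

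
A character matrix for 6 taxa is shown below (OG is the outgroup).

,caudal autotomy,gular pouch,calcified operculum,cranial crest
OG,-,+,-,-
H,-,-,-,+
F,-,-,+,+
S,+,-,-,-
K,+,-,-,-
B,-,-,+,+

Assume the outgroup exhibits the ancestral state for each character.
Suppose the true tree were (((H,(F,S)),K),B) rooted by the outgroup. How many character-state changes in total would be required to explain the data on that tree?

Map each character onto (((H,(F,S)),K),B) (rooted by OG) and count the minimum state changes it requires (Fitch parsimony):
caudal autotomy: 2; gular pouch: 1; calcified operculum: 2; cranial crest: 3.
Total tree length = 8.

8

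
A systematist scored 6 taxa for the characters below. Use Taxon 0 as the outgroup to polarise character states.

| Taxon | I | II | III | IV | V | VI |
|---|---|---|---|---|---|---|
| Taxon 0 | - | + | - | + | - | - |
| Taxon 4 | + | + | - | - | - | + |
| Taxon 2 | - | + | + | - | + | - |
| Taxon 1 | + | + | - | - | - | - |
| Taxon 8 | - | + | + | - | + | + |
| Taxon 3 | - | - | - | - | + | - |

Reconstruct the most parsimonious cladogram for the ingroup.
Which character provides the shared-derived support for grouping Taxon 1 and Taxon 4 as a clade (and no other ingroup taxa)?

I

Character polarity is set by the outgroup: the derived state is whichever differs from the outgroup's state, so for II, IV the derived state is '-', and for the remaining characters it is '+'.
I: derived state '+' in Taxon 1 and Taxon 4 only — synapomorphy for {Taxon 1, Taxon 4}.
II: derived state '-' in Taxon 3 only — an autapomorphy, so it tells us nothing about relationships among taxa.
III: derived state '+' in Taxon 2 and Taxon 8 only — synapomorphy for {Taxon 2, Taxon 8}.
All ingroup taxa share the derived state '-' for IV; it defines the ingroup but does not resolve relationships within it.
V: derived state '+' in Taxon 2, Taxon 3, and Taxon 8 only — synapomorphy for {Taxon 2, Taxon 3, Taxon 8}.
VI (state '+') occurs in Taxon 4 and Taxon 8 but conflicts with the nesting implied by the other characters — most parsimoniously interpreted as homoplasy.
Most parsimonious ingroup topology: ((Taxon 4,Taxon 1),((Taxon 2,Taxon 8),Taxon 3)).
The clade {Taxon 1, Taxon 4} is supported by I: its derived state '+' occurs in exactly those taxa and in no other taxon (including the outgroup).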